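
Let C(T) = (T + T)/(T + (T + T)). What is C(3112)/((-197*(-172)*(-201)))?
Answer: -1/10216026 ≈ -9.7885e-8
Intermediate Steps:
C(T) = ⅔ (C(T) = (2*T)/(T + 2*T) = (2*T)/((3*T)) = (2*T)*(1/(3*T)) = ⅔)
C(3112)/((-197*(-172)*(-201))) = 2/(3*((-197*(-172)*(-201)))) = 2/(3*((33884*(-201)))) = (⅔)/(-6810684) = (⅔)*(-1/6810684) = -1/10216026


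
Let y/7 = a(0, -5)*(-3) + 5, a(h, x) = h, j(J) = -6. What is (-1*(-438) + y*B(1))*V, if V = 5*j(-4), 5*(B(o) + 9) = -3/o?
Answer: -3060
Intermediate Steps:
B(o) = -9 - 3/(5*o) (B(o) = -9 + (-3/o)/5 = -9 - 3/(5*o))
y = 35 (y = 7*(0*(-3) + 5) = 7*(0 + 5) = 7*5 = 35)
V = -30 (V = 5*(-6) = -30)
(-1*(-438) + y*B(1))*V = (-1*(-438) + 35*(-9 - ⅗/1))*(-30) = (438 + 35*(-9 - ⅗*1))*(-30) = (438 + 35*(-9 - ⅗))*(-30) = (438 + 35*(-48/5))*(-30) = (438 - 336)*(-30) = 102*(-30) = -3060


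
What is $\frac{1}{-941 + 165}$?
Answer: $- \frac{1}{776} \approx -0.0012887$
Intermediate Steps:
$\frac{1}{-941 + 165} = \frac{1}{-776} = - \frac{1}{776}$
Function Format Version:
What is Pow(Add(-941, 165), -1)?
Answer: Rational(-1, 776) ≈ -0.0012887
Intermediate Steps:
Pow(Add(-941, 165), -1) = Pow(-776, -1) = Rational(-1, 776)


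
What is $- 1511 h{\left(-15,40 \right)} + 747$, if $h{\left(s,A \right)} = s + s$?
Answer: $46077$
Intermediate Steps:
$h{\left(s,A \right)} = 2 s$
$- 1511 h{\left(-15,40 \right)} + 747 = - 1511 \cdot 2 \left(-15\right) + 747 = \left(-1511\right) \left(-30\right) + 747 = 45330 + 747 = 46077$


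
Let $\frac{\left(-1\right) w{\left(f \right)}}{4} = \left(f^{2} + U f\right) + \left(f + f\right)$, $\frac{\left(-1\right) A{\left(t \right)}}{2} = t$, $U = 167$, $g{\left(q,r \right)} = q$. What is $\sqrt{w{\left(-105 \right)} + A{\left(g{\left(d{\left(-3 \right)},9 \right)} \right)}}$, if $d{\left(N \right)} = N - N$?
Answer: $16 \sqrt{105} \approx 163.95$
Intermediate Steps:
$d{\left(N \right)} = 0$
$A{\left(t \right)} = - 2 t$
$w{\left(f \right)} = - 676 f - 4 f^{2}$ ($w{\left(f \right)} = - 4 \left(\left(f^{2} + 167 f\right) + \left(f + f\right)\right) = - 4 \left(\left(f^{2} + 167 f\right) + 2 f\right) = - 4 \left(f^{2} + 169 f\right) = - 676 f - 4 f^{2}$)
$\sqrt{w{\left(-105 \right)} + A{\left(g{\left(d{\left(-3 \right)},9 \right)} \right)}} = \sqrt{\left(-4\right) \left(-105\right) \left(169 - 105\right) - 0} = \sqrt{\left(-4\right) \left(-105\right) 64 + 0} = \sqrt{26880 + 0} = \sqrt{26880} = 16 \sqrt{105}$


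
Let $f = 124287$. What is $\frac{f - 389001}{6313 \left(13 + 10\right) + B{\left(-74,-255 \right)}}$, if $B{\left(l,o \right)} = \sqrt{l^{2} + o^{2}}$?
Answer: $- \frac{6406034681}{3513779850} + \frac{44119 \sqrt{70501}}{3513779850} \approx -1.8198$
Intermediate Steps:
$\frac{f - 389001}{6313 \left(13 + 10\right) + B{\left(-74,-255 \right)}} = \frac{124287 - 389001}{6313 \left(13 + 10\right) + \sqrt{\left(-74\right)^{2} + \left(-255\right)^{2}}} = - \frac{264714}{6313 \cdot 23 + \sqrt{5476 + 65025}} = - \frac{264714}{145199 + \sqrt{70501}}$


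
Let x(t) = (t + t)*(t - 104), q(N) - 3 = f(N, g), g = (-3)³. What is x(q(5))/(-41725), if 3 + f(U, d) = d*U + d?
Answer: -86184/41725 ≈ -2.0655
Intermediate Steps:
g = -27
f(U, d) = -3 + d + U*d (f(U, d) = -3 + (d*U + d) = -3 + (U*d + d) = -3 + (d + U*d) = -3 + d + U*d)
q(N) = -27 - 27*N (q(N) = 3 + (-3 - 27 + N*(-27)) = 3 + (-3 - 27 - 27*N) = 3 + (-30 - 27*N) = -27 - 27*N)
x(t) = 2*t*(-104 + t) (x(t) = (2*t)*(-104 + t) = 2*t*(-104 + t))
x(q(5))/(-41725) = (2*(-27 - 27*5)*(-104 + (-27 - 27*5)))/(-41725) = (2*(-27 - 135)*(-104 + (-27 - 135)))*(-1/41725) = (2*(-162)*(-104 - 162))*(-1/41725) = (2*(-162)*(-266))*(-1/41725) = 86184*(-1/41725) = -86184/41725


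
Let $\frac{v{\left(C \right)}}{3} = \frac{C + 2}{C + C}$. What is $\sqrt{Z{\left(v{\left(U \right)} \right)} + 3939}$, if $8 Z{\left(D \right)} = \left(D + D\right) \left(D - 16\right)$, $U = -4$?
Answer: $\frac{\sqrt{251913}}{8} \approx 62.739$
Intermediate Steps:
$v{\left(C \right)} = \frac{3 \left(2 + C\right)}{2 C}$ ($v{\left(C \right)} = 3 \frac{C + 2}{C + C} = 3 \frac{2 + C}{2 C} = \frac{3 \left(2 + C\right)}{2 C}$)
$Z{\left(D \right)} = \frac{D \left(-16 + D\right)}{4}$ ($Z{\left(D \right)} = \frac{\left(D + D\right) \left(D - 16\right)}{8} = \frac{2 D \left(-16 + D\right)}{8} = \frac{D \left(-16 + D\right)}{4}$)
$\sqrt{Z{\left(v{\left(U \right)} \right)} + 3939} = \sqrt{\frac{\left(\frac{3}{2} + \frac{3}{-4}\right) \left(-16 + \left(\frac{3}{2} + \frac{3}{-4}\right)\right)}{4} + 3939} = \sqrt{\frac{\left(\frac{3}{2} + 3 \left(- \frac{1}{4}\right)\right) \left(-16 + \left(\frac{3}{2} + 3 \left(- \frac{1}{4}\right)\right)\right)}{4} + 3939} = \sqrt{\frac{\left(\frac{3}{2} - \frac{3}{4}\right) \left(-16 + \left(\frac{3}{2} - \frac{3}{4}\right)\right)}{4} + 3939} = \sqrt{\frac{1}{4} \cdot \frac{3}{4} \left(-16 + \frac{3}{4}\right) + 3939} = \sqrt{\frac{1}{4} \cdot \frac{3}{4} \left(- \frac{61}{4}\right) + 3939} = \sqrt{- \frac{183}{64} + 3939} = \sqrt{\frac{251913}{64}} = \frac{\sqrt{251913}}{8}$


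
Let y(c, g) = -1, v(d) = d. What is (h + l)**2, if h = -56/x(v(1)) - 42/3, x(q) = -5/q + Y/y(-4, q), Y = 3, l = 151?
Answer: 20736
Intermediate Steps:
x(q) = -3 - 5/q (x(q) = -5/q + 3/(-1) = -5/q + 3*(-1) = -5/q - 3 = -3 - 5/q)
h = -7 (h = -56/(-3 - 5/1) - 42/3 = -56/(-3 - 5*1) - 42*1/3 = -56/(-3 - 5) - 14 = -56/(-8) - 14 = -56*(-1/8) - 14 = 7 - 14 = -7)
(h + l)**2 = (-7 + 151)**2 = 144**2 = 20736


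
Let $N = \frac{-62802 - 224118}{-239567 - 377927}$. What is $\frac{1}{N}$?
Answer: $\frac{308747}{143460} \approx 2.1521$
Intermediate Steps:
$N = \frac{143460}{308747}$ ($N = - \frac{286920}{-617494} = \left(-286920\right) \left(- \frac{1}{617494}\right) = \frac{143460}{308747} \approx 0.46465$)
$\frac{1}{N} = \frac{1}{\frac{143460}{308747}} = \frac{308747}{143460}$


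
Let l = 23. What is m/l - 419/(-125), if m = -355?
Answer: -34738/2875 ≈ -12.083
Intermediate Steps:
m/l - 419/(-125) = -355/23 - 419/(-125) = -355*1/23 - 419*(-1/125) = -355/23 + 419/125 = -34738/2875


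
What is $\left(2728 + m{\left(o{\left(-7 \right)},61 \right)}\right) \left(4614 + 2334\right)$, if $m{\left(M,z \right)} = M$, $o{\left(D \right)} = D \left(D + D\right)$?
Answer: $19635048$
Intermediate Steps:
$o{\left(D \right)} = 2 D^{2}$ ($o{\left(D \right)} = D 2 D = 2 D^{2}$)
$\left(2728 + m{\left(o{\left(-7 \right)},61 \right)}\right) \left(4614 + 2334\right) = \left(2728 + 2 \left(-7\right)^{2}\right) \left(4614 + 2334\right) = \left(2728 + 2 \cdot 49\right) 6948 = \left(2728 + 98\right) 6948 = 2826 \cdot 6948 = 19635048$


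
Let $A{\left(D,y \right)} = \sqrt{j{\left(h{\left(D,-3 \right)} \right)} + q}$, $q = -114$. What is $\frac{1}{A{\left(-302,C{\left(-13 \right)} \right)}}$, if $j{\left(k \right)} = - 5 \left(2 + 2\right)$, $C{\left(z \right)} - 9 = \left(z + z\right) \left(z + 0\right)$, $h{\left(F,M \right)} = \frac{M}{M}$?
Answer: $- \frac{i \sqrt{134}}{134} \approx - 0.086387 i$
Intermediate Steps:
$h{\left(F,M \right)} = 1$
$C{\left(z \right)} = 9 + 2 z^{2}$ ($C{\left(z \right)} = 9 + \left(z + z\right) \left(z + 0\right) = 9 + 2 z z = 9 + 2 z^{2}$)
$j{\left(k \right)} = -20$ ($j{\left(k \right)} = \left(-5\right) 4 = -20$)
$A{\left(D,y \right)} = i \sqrt{134}$ ($A{\left(D,y \right)} = \sqrt{-20 - 114} = \sqrt{-134} = i \sqrt{134}$)
$\frac{1}{A{\left(-302,C{\left(-13 \right)} \right)}} = \frac{1}{i \sqrt{134}} = - \frac{i \sqrt{134}}{134}$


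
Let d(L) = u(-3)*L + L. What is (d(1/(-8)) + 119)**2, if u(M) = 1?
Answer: 225625/16 ≈ 14102.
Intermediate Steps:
d(L) = 2*L (d(L) = 1*L + L = L + L = 2*L)
(d(1/(-8)) + 119)**2 = (2/(-8) + 119)**2 = (2*(-1/8) + 119)**2 = (-1/4 + 119)**2 = (475/4)**2 = 225625/16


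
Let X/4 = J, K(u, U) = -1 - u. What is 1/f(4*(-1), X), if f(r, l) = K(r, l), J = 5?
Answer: ⅓ ≈ 0.33333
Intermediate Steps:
X = 20 (X = 4*5 = 20)
f(r, l) = -1 - r
1/f(4*(-1), X) = 1/(-1 - 4*(-1)) = 1/(-1 - 1*(-4)) = 1/(-1 + 4) = 1/3 = ⅓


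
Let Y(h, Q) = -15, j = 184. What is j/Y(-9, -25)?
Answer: -184/15 ≈ -12.267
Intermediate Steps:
j/Y(-9, -25) = 184/(-15) = 184*(-1/15) = -184/15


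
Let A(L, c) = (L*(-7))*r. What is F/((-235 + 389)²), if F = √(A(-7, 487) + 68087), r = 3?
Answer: √68234/23716 ≈ 0.011014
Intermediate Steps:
A(L, c) = -21*L (A(L, c) = (L*(-7))*3 = -7*L*3 = -21*L)
F = √68234 (F = √(-21*(-7) + 68087) = √(147 + 68087) = √68234 ≈ 261.22)
F/((-235 + 389)²) = √68234/((-235 + 389)²) = √68234/(154²) = √68234/23716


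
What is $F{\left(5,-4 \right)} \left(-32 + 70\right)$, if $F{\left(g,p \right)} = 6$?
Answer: $228$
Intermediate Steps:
$F{\left(5,-4 \right)} \left(-32 + 70\right) = 6 \left(-32 + 70\right) = 6 \cdot 38 = 228$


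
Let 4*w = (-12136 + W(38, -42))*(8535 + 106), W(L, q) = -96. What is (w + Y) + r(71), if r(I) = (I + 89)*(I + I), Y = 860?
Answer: -26400598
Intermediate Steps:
w = -26424178 (w = ((-12136 - 96)*(8535 + 106))/4 = (-12232*8641)/4 = (1/4)*(-105696712) = -26424178)
r(I) = 2*I*(89 + I) (r(I) = (89 + I)*(2*I) = 2*I*(89 + I))
(w + Y) + r(71) = (-26424178 + 860) + 2*71*(89 + 71) = -26423318 + 2*71*160 = -26423318 + 22720 = -26400598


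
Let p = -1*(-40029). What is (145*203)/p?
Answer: 29435/40029 ≈ 0.73534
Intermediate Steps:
p = 40029
(145*203)/p = (145*203)/40029 = 29435*(1/40029) = 29435/40029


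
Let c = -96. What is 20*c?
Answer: -1920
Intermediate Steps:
20*c = 20*(-96) = -1920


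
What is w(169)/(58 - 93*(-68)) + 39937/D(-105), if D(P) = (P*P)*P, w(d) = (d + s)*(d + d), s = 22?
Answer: 37239538408/3693981375 ≈ 10.081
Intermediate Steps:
w(d) = 2*d*(22 + d) (w(d) = (d + 22)*(d + d) = (22 + d)*(2*d) = 2*d*(22 + d))
D(P) = P³ (D(P) = P²*P = P³)
w(169)/(58 - 93*(-68)) + 39937/D(-105) = (2*169*(22 + 169))/(58 - 93*(-68)) + 39937/((-105)³) = (2*169*191)/(58 + 6324) + 39937/(-1157625) = 64558/6382 + 39937*(-1/1157625) = 64558*(1/6382) - 39937/1157625 = 32279/3191 - 39937/1157625 = 37239538408/3693981375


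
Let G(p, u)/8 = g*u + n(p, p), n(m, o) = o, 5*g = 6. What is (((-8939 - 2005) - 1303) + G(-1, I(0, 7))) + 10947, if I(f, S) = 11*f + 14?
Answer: -5868/5 ≈ -1173.6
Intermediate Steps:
g = 6/5 (g = (⅕)*6 = 6/5 ≈ 1.2000)
I(f, S) = 14 + 11*f
G(p, u) = 8*p + 48*u/5 (G(p, u) = 8*(6*u/5 + p) = 8*(p + 6*u/5) = 8*p + 48*u/5)
(((-8939 - 2005) - 1303) + G(-1, I(0, 7))) + 10947 = (((-8939 - 2005) - 1303) + (8*(-1) + 48*(14 + 11*0)/5)) + 10947 = ((-10944 - 1303) + (-8 + 48*(14 + 0)/5)) + 10947 = (-12247 + (-8 + (48/5)*14)) + 10947 = (-12247 + (-8 + 672/5)) + 10947 = (-12247 + 632/5) + 10947 = -60603/5 + 10947 = -5868/5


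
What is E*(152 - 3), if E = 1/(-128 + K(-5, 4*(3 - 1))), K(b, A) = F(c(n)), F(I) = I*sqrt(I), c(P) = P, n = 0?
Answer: -149/128 ≈ -1.1641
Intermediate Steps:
F(I) = I**(3/2)
K(b, A) = 0 (K(b, A) = 0**(3/2) = 0)
E = -1/128 (E = 1/(-128 + 0) = 1/(-128) = -1/128 ≈ -0.0078125)
E*(152 - 3) = -(152 - 3)/128 = -1/128*149 = -149/128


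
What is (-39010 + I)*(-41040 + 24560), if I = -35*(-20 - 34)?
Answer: 611737600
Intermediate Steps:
I = 1890 (I = -35*(-54) = 1890)
(-39010 + I)*(-41040 + 24560) = (-39010 + 1890)*(-41040 + 24560) = -37120*(-16480) = 611737600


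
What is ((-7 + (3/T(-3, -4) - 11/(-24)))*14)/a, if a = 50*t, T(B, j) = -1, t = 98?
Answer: -229/8400 ≈ -0.027262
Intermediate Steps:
a = 4900 (a = 50*98 = 4900)
((-7 + (3/T(-3, -4) - 11/(-24)))*14)/a = ((-7 + (3/(-1) - 11/(-24)))*14)/4900 = ((-7 + (3*(-1) - 11*(-1/24)))*14)*(1/4900) = ((-7 + (-3 + 11/24))*14)*(1/4900) = ((-7 - 61/24)*14)*(1/4900) = -229/24*14*(1/4900) = -1603/12*1/4900 = -229/8400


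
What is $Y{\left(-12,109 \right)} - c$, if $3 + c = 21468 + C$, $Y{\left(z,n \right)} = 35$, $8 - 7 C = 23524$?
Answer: $- \frac{126494}{7} \approx -18071.0$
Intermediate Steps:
$C = - \frac{23516}{7}$ ($C = \frac{8}{7} - \frac{23524}{7} = - \frac{23516}{7} \approx -3359.4$)
$c = \frac{126739}{7}$ ($c = -3 + \left(21468 - \frac{23516}{7}\right) = -3 + \frac{126760}{7} = \frac{126739}{7} \approx 18106.0$)
$Y{\left(-12,109 \right)} - c = 35 - \frac{126739}{7} = - \frac{126494}{7}$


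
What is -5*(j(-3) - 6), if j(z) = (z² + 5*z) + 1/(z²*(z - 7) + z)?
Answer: 5585/93 ≈ 60.054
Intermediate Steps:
j(z) = z² + 1/(z + z²*(-7 + z)) + 5*z (j(z) = (z² + 5*z) + 1/(z²*(-7 + z) + z) = (z² + 5*z) + 1/(z + z²*(-7 + z)) = z² + 1/(z + z²*(-7 + z)) + 5*z)
-5*(j(-3) - 6) = -5*((1 + (-3)⁵ - 34*(-3)³ - 2*(-3)⁴ + 5*(-3)²)/((-3)*(1 + (-3)² - 7*(-3))) - 6) = -5*(-(1 - 243 - 34*(-27) - 2*81 + 5*9)/(3*(1 + 9 + 21)) - 6) = -5*(-⅓*(1 - 243 + 918 - 162 + 45)/31 - 6) = -5*(-⅓*1/31*559 - 6) = -5*(-559/93 - 6) = -5*(-1117/93) = 5585/93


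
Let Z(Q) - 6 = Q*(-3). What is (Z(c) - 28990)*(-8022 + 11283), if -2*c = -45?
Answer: -189473883/2 ≈ -9.4737e+7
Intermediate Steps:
c = 45/2 (c = -½*(-45) = 45/2 ≈ 22.500)
Z(Q) = 6 - 3*Q (Z(Q) = 6 + Q*(-3) = 6 - 3*Q)
(Z(c) - 28990)*(-8022 + 11283) = ((6 - 3*45/2) - 28990)*(-8022 + 11283) = ((6 - 135/2) - 28990)*3261 = (-123/2 - 28990)*3261 = -58103/2*3261 = -189473883/2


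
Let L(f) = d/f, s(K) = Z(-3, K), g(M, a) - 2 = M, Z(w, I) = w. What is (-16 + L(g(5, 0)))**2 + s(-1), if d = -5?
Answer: 13542/49 ≈ 276.37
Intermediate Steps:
g(M, a) = 2 + M
s(K) = -3
L(f) = -5/f
(-16 + L(g(5, 0)))**2 + s(-1) = (-16 - 5/(2 + 5))**2 - 3 = (-16 - 5/7)**2 - 3 = (-117/7)**2 - 3 = 13689/49 - 3 = 13542/49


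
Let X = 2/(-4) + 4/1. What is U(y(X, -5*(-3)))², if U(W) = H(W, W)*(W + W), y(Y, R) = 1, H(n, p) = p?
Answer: 4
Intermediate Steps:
X = 7/2 (X = 2*(-¼) + 4*1 = -½ + 4 = 7/2 ≈ 3.5000)
U(W) = 2*W² (U(W) = W*(W + W) = W*(2*W) = 2*W²)
U(y(X, -5*(-3)))² = (2*1²)² = (2*1)² = 2² = 4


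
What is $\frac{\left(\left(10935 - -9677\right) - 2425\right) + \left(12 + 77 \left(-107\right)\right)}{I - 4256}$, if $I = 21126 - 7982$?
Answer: $\frac{1245}{1111} \approx 1.1206$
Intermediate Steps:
$I = 13144$
$\frac{\left(\left(10935 - -9677\right) - 2425\right) + \left(12 + 77 \left(-107\right)\right)}{I - 4256} = \frac{\left(\left(10935 - -9677\right) - 2425\right) + \left(12 + 77 \left(-107\right)\right)}{13144 - 4256} = \frac{\left(\left(10935 + 9677\right) - 2425\right) + \left(12 - 8239\right)}{8888} = \left(\left(20612 - 2425\right) - 8227\right) \frac{1}{8888} = \left(18187 - 8227\right) \frac{1}{8888} = 9960 \cdot \frac{1}{8888} = \frac{1245}{1111}$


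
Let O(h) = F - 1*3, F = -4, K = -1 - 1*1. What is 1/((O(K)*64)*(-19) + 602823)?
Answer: 1/611335 ≈ 1.6358e-6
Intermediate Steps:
K = -2 (K = -1 - 1 = -2)
O(h) = -7 (O(h) = -4 - 1*3 = -4 - 3 = -7)
1/((O(K)*64)*(-19) + 602823) = 1/(-7*64*(-19) + 602823) = 1/(-448*(-19) + 602823) = 1/(8512 + 602823) = 1/611335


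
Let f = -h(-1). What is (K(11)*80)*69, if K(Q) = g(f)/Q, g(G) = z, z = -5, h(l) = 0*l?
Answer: -27600/11 ≈ -2509.1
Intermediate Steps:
h(l) = 0
f = 0 (f = -1*0 = 0)
g(G) = -5
K(Q) = -5/Q
(K(11)*80)*69 = (-5/11*80)*69 = (-5*1/11*80)*69 = -5/11*80*69 = -400/11*69 = -27600/11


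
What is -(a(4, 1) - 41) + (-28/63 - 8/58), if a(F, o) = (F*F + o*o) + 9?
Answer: 3763/261 ≈ 14.418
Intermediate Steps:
a(F, o) = 9 + F² + o² (a(F, o) = (F² + o²) + 9 = 9 + F² + o²)
-(a(4, 1) - 41) + (-28/63 - 8/58) = -((9 + 4² + 1²) - 41) + (-28/63 - 8/58) = -((9 + 16 + 1) - 41) + (-28*1/63 - 8*1/58) = -(26 - 41) + (-4/9 - 4/29) = -1*(-15) - 152/261 = 15 - 152/261 = 3763/261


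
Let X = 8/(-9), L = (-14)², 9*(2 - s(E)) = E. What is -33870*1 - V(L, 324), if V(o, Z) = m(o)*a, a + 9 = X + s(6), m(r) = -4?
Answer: -305138/9 ≈ -33904.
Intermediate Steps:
s(E) = 2 - E/9
L = 196
X = -8/9 (X = 8*(-⅑) = -8/9 ≈ -0.88889)
a = -77/9 (a = -9 + (-8/9 + (2 - ⅑*6)) = -9 + (-8/9 + (2 - ⅔)) = -9 + (-8/9 + 4/3) = -9 + 4/9 = -77/9 ≈ -8.5556)
V(o, Z) = 308/9 (V(o, Z) = -4*(-77/9) = 308/9)
-33870*1 - V(L, 324) = -33870*1 - 1*308/9 = -33870 - 308/9 = -305138/9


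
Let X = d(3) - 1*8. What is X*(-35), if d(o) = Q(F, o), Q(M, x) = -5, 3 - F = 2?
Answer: 455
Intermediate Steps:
F = 1 (F = 3 - 1*2 = 3 - 2 = 1)
d(o) = -5
X = -13 (X = -5 - 1*8 = -5 - 8 = -13)
X*(-35) = -13*(-35) = 455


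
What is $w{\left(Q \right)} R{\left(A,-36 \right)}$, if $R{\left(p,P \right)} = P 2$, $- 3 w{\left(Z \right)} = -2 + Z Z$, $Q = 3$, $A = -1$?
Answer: $168$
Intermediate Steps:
$w{\left(Z \right)} = \frac{2}{3} - \frac{Z^{2}}{3}$ ($w{\left(Z \right)} = - \frac{-2 + Z Z}{3} = - \frac{-2 + Z^{2}}{3} = \frac{2}{3} - \frac{Z^{2}}{3}$)
$R{\left(p,P \right)} = 2 P$
$w{\left(Q \right)} R{\left(A,-36 \right)} = \left(\frac{2}{3} - \frac{3^{2}}{3}\right) 2 \left(-36\right) = \left(\frac{2}{3} - 3\right) \left(-72\right) = \left(- \frac{7}{3}\right) \left(-72\right) = 168$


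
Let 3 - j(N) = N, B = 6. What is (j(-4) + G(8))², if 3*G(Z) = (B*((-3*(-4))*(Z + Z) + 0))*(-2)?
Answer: 579121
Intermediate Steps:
j(N) = 3 - N
G(Z) = -96*Z (G(Z) = ((6*((-3*(-4))*(Z + Z) + 0))*(-2))/3 = ((6*(12*(2*Z) + 0))*(-2))/3 = ((6*(24*Z + 0))*(-2))/3 = ((6*(24*Z))*(-2))/3 = ((144*Z)*(-2))/3 = (-288*Z)/3 = -96*Z)
(j(-4) + G(8))² = ((3 - 1*(-4)) - 96*8)² = ((3 + 4) - 768)² = (7 - 768)² = (-761)² = 579121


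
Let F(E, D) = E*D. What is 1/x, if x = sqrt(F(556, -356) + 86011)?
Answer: -I*sqrt(37)/2035 ≈ -0.0029891*I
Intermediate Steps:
F(E, D) = D*E
x = 55*I*sqrt(37) (x = sqrt(-356*556 + 86011) = sqrt(-197936 + 86011) = sqrt(-111925) = 55*I*sqrt(37) ≈ 334.55*I)
1/x = 1/(55*I*sqrt(37)) = -I*sqrt(37)/2035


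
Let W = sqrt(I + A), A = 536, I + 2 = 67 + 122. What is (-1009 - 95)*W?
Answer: -1104*sqrt(723) ≈ -29685.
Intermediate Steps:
I = 187 (I = -2 + (67 + 122) = -2 + 189 = 187)
W = sqrt(723) (W = sqrt(187 + 536) = sqrt(723) ≈ 26.889)
(-1009 - 95)*W = (-1009 - 95)*sqrt(723) = -1104*sqrt(723)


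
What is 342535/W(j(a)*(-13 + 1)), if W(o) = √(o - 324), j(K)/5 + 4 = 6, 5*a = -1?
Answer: -342535*I*√111/222 ≈ -16256.0*I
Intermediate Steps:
a = -⅕ (a = (⅕)*(-1) = -⅕ ≈ -0.20000)
j(K) = 10 (j(K) = -20 + 5*6 = -20 + 30 = 10)
W(o) = √(-324 + o)
342535/W(j(a)*(-13 + 1)) = 342535/(√(-324 + 10*(-13 + 1))) = 342535/(√(-324 + 10*(-12))) = 342535/(√(-324 - 120)) = 342535/(√(-444)) = 342535/((2*I*√111)) = 342535*(-I*√111/222) = -342535*I*√111/222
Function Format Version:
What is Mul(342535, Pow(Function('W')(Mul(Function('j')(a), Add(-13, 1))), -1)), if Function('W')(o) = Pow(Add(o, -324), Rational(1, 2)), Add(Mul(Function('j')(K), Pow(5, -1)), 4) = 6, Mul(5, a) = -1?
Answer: Mul(Rational(-342535, 222), I, Pow(111, Rational(1, 2))) ≈ Mul(-16256., I)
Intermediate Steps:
a = Rational(-1, 5) (a = Mul(Rational(1, 5), -1) = Rational(-1, 5) ≈ -0.20000)
Function('j')(K) = 10 (Function('j')(K) = Add(-20, Mul(5, 6)) = Add(-20, 30) = 10)
Function('W')(o) = Pow(Add(-324, o), Rational(1, 2))
Mul(342535, Pow(Function('W')(Mul(Function('j')(a), Add(-13, 1))), -1)) = Mul(342535, Pow(Pow(Add(-324, Mul(10, Add(-13, 1))), Rational(1, 2)), -1)) = Mul(342535, Pow(Pow(Add(-324, Mul(10, -12)), Rational(1, 2)), -1)) = Mul(342535, Pow(Pow(Add(-324, -120), Rational(1, 2)), -1)) = Mul(342535, Pow(Pow(-444, Rational(1, 2)), -1)) = Mul(342535, Pow(Mul(2, I, Pow(111, Rational(1, 2))), -1)) = Mul(342535, Mul(Rational(-1, 222), I, Pow(111, Rational(1, 2)))) = Mul(Rational(-342535, 222), I, Pow(111, Rational(1, 2)))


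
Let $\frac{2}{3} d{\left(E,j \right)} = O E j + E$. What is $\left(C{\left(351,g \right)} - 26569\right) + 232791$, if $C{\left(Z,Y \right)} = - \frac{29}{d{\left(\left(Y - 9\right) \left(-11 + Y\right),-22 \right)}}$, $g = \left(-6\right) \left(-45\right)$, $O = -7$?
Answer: $\frac{223527119128}{1083915} \approx 2.0622 \cdot 10^{5}$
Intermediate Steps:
$g = 270$
$d{\left(E,j \right)} = \frac{3 E}{2} - \frac{21 E j}{2}$ ($d{\left(E,j \right)} = \frac{3 \left(- 7 E j + E\right)}{2} = \frac{3 \left(E - 7 E j\right)}{2} = \frac{3 E}{2} - \frac{21 E j}{2}$)
$C{\left(Z,Y \right)} = - \frac{58}{465 \left(-11 + Y\right) \left(-9 + Y\right)}$ ($C{\left(Z,Y \right)} = - \frac{29}{\frac{3}{2} \left(Y - 9\right) \left(-11 + Y\right) \left(1 - -154\right)} = - \frac{29}{\frac{3}{2} \left(-9 + Y\right) \left(-11 + Y\right) \left(1 + 154\right)} = - \frac{29}{\frac{3}{2} \left(-11 + Y\right) \left(-9 + Y\right) 155} = - \frac{29}{\frac{465}{2} \left(-11 + Y\right) \left(-9 + Y\right)} = - 29 \frac{2}{465 \left(-11 + Y\right) \left(-9 + Y\right)} = - \frac{58}{465 \left(-11 + Y\right) \left(-9 + Y\right)}$)
$\left(C{\left(351,g \right)} - 26569\right) + 232791 = \left(- \frac{58}{46035 - 2511000 + 465 \cdot 270^{2}} - 26569\right) + 232791 = \left(- \frac{58}{46035 - 2511000 + 465 \cdot 72900} - 26569\right) + 232791 = \left(- \frac{58}{46035 - 2511000 + 33898500} - 26569\right) + 232791 = \left(- \frac{58}{31433535} - 26569\right) + 232791 = \left(\left(-58\right) \frac{1}{31433535} - 26569\right) + 232791 = \left(- \frac{2}{1083915} - 26569\right) + 232791 = - \frac{28798537637}{1083915} + 232791 = \frac{223527119128}{1083915}$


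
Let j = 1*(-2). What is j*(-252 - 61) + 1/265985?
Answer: 166506611/265985 ≈ 626.00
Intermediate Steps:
j = -2
j*(-252 - 61) + 1/265985 = -2*(-252 - 61) + 1/265985 = -2*(-313) + 1/265985 = 626 + 1/265985 = 166506611/265985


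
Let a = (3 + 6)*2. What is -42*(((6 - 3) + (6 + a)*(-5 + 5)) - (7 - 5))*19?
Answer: -798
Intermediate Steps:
a = 18 (a = 9*2 = 18)
-42*(((6 - 3) + (6 + a)*(-5 + 5)) - (7 - 5))*19 = -42*(((6 - 3) + (6 + 18)*(-5 + 5)) - (7 - 5))*19 = -42*((3 + 24*0) - 1*2)*19 = -42*((3 + 0) - 2)*19 = -42*(3 - 2)*19 = -42*1*19 = -42*19 = -798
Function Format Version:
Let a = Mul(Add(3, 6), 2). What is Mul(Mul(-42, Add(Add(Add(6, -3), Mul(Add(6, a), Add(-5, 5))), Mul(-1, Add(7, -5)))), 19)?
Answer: -798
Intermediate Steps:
a = 18 (a = Mul(9, 2) = 18)
Mul(Mul(-42, Add(Add(Add(6, -3), Mul(Add(6, a), Add(-5, 5))), Mul(-1, Add(7, -5)))), 19) = Mul(Mul(-42, Add(Add(Add(6, -3), Mul(Add(6, 18), Add(-5, 5))), Mul(-1, Add(7, -5)))), 19) = Mul(Mul(-42, Add(Add(3, Mul(24, 0)), Mul(-1, 2))), 19) = Mul(Mul(-42, Add(Add(3, 0), -2)), 19) = Mul(Mul(-42, Add(3, -2)), 19) = Mul(Mul(-42, 1), 19) = Mul(-42, 19) = -798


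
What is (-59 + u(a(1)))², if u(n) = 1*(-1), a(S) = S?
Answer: 3600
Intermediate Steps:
u(n) = -1
(-59 + u(a(1)))² = (-59 - 1)² = (-60)² = 3600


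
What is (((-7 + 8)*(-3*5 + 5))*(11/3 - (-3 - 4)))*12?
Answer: -1280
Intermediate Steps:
(((-7 + 8)*(-3*5 + 5))*(11/3 - (-3 - 4)))*12 = ((1*(-15 + 5))*(11*(1/3) - 1*(-7)))*12 = ((1*(-10))*(11/3 + 7))*12 = -10*32/3*12 = -320/3*12 = -1280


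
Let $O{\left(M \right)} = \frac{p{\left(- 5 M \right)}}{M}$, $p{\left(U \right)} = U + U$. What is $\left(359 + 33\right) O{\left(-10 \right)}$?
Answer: $-3920$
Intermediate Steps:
$p{\left(U \right)} = 2 U$
$O{\left(M \right)} = -10$ ($O{\left(M \right)} = \frac{2 \left(- 5 M\right)}{M} = \frac{\left(-10\right) M}{M} = -10$)
$\left(359 + 33\right) O{\left(-10 \right)} = \left(359 + 33\right) \left(-10\right) = 392 \left(-10\right) = -3920$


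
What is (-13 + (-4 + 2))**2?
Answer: 225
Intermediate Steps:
(-13 + (-4 + 2))**2 = (-13 - 2)**2 = (-15)**2 = 225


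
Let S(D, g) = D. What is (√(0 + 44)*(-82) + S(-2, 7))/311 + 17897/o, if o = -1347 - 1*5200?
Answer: -5579061/2036117 - 164*√11/311 ≈ -4.4890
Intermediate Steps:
o = -6547 (o = -1347 - 5200 = -6547)
(√(0 + 44)*(-82) + S(-2, 7))/311 + 17897/o = (√(0 + 44)*(-82) - 2)/311 + 17897/(-6547) = (√44*(-82) - 2)*(1/311) + 17897*(-1/6547) = ((2*√11)*(-82) - 2)*(1/311) - 17897/6547 = (-164*√11 - 2)*(1/311) - 17897/6547 = (-2 - 164*√11)*(1/311) - 17897/6547 = (-2/311 - 164*√11/311) - 17897/6547 = -5579061/2036117 - 164*√11/311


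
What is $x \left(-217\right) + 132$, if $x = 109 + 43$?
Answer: $-32852$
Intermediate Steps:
$x = 152$
$x \left(-217\right) + 132 = 152 \left(-217\right) + 132 = -32984 + 132 = -32852$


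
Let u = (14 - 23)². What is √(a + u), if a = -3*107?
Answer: 4*I*√15 ≈ 15.492*I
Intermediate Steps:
a = -321
u = 81 (u = (-9)² = 81)
√(a + u) = √(-321 + 81) = √(-240) = 4*I*√15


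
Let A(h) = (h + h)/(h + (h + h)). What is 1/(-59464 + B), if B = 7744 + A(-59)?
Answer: -3/155158 ≈ -1.9335e-5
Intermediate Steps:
A(h) = ⅔ (A(h) = (2*h)/(h + 2*h) = (2*h)/((3*h)) = (2*h)*(1/(3*h)) = ⅔)
B = 23234/3 (B = 7744 + ⅔ = 23234/3 ≈ 7744.7)
1/(-59464 + B) = 1/(-59464 + 23234/3) = 1/(-155158/3) = -3/155158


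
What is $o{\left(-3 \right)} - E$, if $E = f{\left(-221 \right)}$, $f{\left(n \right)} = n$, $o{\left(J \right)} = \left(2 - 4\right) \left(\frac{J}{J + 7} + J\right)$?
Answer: $\frac{457}{2} \approx 228.5$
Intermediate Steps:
$o{\left(J \right)} = - 2 J - \frac{2 J}{7 + J}$ ($o{\left(J \right)} = - 2 \left(\frac{J}{7 + J} + J\right) = - 2 \left(J + \frac{J}{7 + J}\right) = - 2 J - \frac{2 J}{7 + J}$)
$E = -221$
$o{\left(-3 \right)} - E = \left(-2\right) \left(-3\right) \frac{1}{7 - 3} \left(8 - 3\right) - -221 = \left(-2\right) \left(-3\right) \frac{1}{4} \cdot 5 + 221 = \frac{15}{2} + 221 = \frac{457}{2}$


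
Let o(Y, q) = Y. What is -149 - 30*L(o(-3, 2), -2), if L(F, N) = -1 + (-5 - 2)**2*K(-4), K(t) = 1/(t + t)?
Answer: 259/4 ≈ 64.750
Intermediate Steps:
K(t) = 1/(2*t)
L(F, N) = -57/8 (L(F, N) = -1 + (-5 - 2)**2*((1/2)/(-4)) = -1 + (-7)**2*((1/2)*(-1/4)) = -1 + 49*(-1/8) = -1 - 49/8 = -57/8)
-149 - 30*L(o(-3, 2), -2) = -149 - 30*(-57/8) = -149 + 855/4 = 259/4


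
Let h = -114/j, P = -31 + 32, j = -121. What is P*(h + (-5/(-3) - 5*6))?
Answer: -9943/363 ≈ -27.391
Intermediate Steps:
P = 1
h = 114/121 (h = -114/(-121) = -114*(-1/121) = 114/121 ≈ 0.94215)
P*(h + (-5/(-3) - 5*6)) = 1*(114/121 + (-5/(-3) - 5*6)) = 1*(114/121 + (-5*(-⅓) - 30)) = 1*(114/121 + (5/3 - 30)) = 1*(114/121 - 85/3) = 1*(-9943/363) = -9943/363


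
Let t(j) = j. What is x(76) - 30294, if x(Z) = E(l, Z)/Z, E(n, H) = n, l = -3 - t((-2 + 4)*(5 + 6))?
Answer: -2302369/76 ≈ -30294.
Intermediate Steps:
l = -25 (l = -3 - (-2 + 4)*(5 + 6) = -3 - 2*11 = -3 - 1*22 = -3 - 22 = -25)
x(Z) = -25/Z
x(76) - 30294 = -25/76 - 30294 = -2302369/76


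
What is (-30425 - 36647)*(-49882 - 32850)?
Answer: 5549000704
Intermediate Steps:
(-30425 - 36647)*(-49882 - 32850) = -67072*(-82732) = 5549000704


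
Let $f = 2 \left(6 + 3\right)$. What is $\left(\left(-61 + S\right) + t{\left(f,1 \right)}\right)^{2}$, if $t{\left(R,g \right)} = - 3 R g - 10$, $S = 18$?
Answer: $11449$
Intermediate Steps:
$f = 18$ ($f = 2 \cdot 9 = 18$)
$t{\left(R,g \right)} = -10 - 3 R g$ ($t{\left(R,g \right)} = - 3 R g - 10 = -10 - 3 R g$)
$\left(\left(-61 + S\right) + t{\left(f,1 \right)}\right)^{2} = \left(\left(-61 + 18\right) - \left(10 + 54 \cdot 1\right)\right)^{2} = \left(-43 - 64\right)^{2} = \left(-107\right)^{2} = 11449$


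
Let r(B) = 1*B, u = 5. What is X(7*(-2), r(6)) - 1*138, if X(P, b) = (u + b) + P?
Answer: -141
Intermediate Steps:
r(B) = B
X(P, b) = 5 + P + b (X(P, b) = (5 + b) + P = 5 + P + b)
X(7*(-2), r(6)) - 1*138 = (5 + 7*(-2) + 6) - 1*138 = (5 - 14 + 6) - 138 = -3 - 138 = -141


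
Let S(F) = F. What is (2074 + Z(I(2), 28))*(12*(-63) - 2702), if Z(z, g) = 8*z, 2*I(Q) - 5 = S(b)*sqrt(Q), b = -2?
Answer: -7241052 + 27664*sqrt(2) ≈ -7.2019e+6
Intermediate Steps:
I(Q) = 5/2 - sqrt(Q) (I(Q) = 5/2 + (-2*sqrt(Q))/2 = 5/2 - sqrt(Q))
(2074 + Z(I(2), 28))*(12*(-63) - 2702) = (2074 + 8*(5/2 - sqrt(2)))*(12*(-63) - 2702) = (2074 + (20 - 8*sqrt(2)))*(-756 - 2702) = (2094 - 8*sqrt(2))*(-3458) = -7241052 + 27664*sqrt(2)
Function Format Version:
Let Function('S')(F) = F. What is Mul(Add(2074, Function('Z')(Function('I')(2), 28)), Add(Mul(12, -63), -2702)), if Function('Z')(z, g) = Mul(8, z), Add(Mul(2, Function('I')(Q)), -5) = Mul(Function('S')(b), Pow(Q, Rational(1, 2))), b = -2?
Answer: Add(-7241052, Mul(27664, Pow(2, Rational(1, 2)))) ≈ -7.2019e+6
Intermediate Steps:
Function('I')(Q) = Add(Rational(5, 2), Mul(-1, Pow(Q, Rational(1, 2)))) (Function('I')(Q) = Add(Rational(5, 2), Mul(Rational(1, 2), Mul(-2, Pow(Q, Rational(1, 2))))) = Add(Rational(5, 2), Mul(-1, Pow(Q, Rational(1, 2)))))
Mul(Add(2074, Function('Z')(Function('I')(2), 28)), Add(Mul(12, -63), -2702)) = Mul(Add(2074, Mul(8, Add(Rational(5, 2), Mul(-1, Pow(2, Rational(1, 2)))))), Add(Mul(12, -63), -2702)) = Mul(Add(2074, Add(20, Mul(-8, Pow(2, Rational(1, 2))))), Add(-756, -2702)) = Mul(Add(2094, Mul(-8, Pow(2, Rational(1, 2)))), -3458) = Add(-7241052, Mul(27664, Pow(2, Rational(1, 2))))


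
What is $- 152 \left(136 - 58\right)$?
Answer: $-11856$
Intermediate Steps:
$- 152 \left(136 - 58\right) = - 152 \cdot 78 = \left(-1\right) 11856 = -11856$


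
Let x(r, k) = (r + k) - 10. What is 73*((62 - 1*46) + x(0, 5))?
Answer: 803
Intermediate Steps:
x(r, k) = -10 + k + r (x(r, k) = (k + r) - 10 = -10 + k + r)
73*((62 - 1*46) + x(0, 5)) = 73*((62 - 1*46) + (-10 + 5 + 0)) = 73*((62 - 46) - 5) = 73*(16 - 5) = 73*11 = 803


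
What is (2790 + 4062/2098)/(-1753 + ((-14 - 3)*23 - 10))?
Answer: -976247/753182 ≈ -1.2962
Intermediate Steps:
(2790 + 4062/2098)/(-1753 + ((-14 - 3)*23 - 10)) = (2790 + 4062*(1/2098))/(-1753 + (-17*23 - 10)) = (2790 + 2031/1049)/(-1753 + (-391 - 10)) = 2928741/(1049*(-1753 - 401)) = (2928741/1049)/(-2154) = (2928741/1049)*(-1/2154) = -976247/753182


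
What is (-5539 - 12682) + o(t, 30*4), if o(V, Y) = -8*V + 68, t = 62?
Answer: -18649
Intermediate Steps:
o(V, Y) = 68 - 8*V
(-5539 - 12682) + o(t, 30*4) = (-5539 - 12682) + (68 - 8*62) = -18221 + (68 - 496) = -18221 - 428 = -18649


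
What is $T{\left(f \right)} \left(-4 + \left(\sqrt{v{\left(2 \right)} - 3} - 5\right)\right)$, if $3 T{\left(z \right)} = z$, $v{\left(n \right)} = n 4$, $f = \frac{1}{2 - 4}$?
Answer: $\frac{3}{2} - \frac{\sqrt{5}}{6} \approx 1.1273$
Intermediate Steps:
$f = - \frac{1}{2}$ ($f = \frac{1}{-2} = - \frac{1}{2} \approx -0.5$)
$v{\left(n \right)} = 4 n$
$T{\left(z \right)} = \frac{z}{3}$
$T{\left(f \right)} \left(-4 + \left(\sqrt{v{\left(2 \right)} - 3} - 5\right)\right) = \frac{1}{3} \left(- \frac{1}{2}\right) \left(-4 + \left(\sqrt{4 \cdot 2 - 3} - 5\right)\right) = - \frac{-4 - \left(5 - \sqrt{8 - 3}\right)}{6} = - \frac{-4 - \left(5 - \sqrt{5}\right)}{6} = - \frac{-9 + \sqrt{5}}{6} = \frac{3}{2} - \frac{\sqrt{5}}{6}$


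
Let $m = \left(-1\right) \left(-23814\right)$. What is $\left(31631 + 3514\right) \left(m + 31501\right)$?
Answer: $1944045675$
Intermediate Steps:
$m = 23814$
$\left(31631 + 3514\right) \left(m + 31501\right) = \left(31631 + 3514\right) \left(23814 + 31501\right) = 35145 \cdot 55315 = 1944045675$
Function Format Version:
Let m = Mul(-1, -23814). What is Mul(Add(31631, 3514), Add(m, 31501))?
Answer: 1944045675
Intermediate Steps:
m = 23814
Mul(Add(31631, 3514), Add(m, 31501)) = Mul(Add(31631, 3514), Add(23814, 31501)) = Mul(35145, 55315) = 1944045675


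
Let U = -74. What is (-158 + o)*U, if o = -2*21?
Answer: 14800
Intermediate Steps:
o = -42
(-158 + o)*U = (-158 - 42)*(-74) = -200*(-74) = 14800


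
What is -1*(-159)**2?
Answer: -25281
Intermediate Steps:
-1*(-159)**2 = -1*25281 = -25281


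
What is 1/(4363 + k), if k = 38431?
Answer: 1/42794 ≈ 2.3368e-5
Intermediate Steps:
1/(4363 + k) = 1/(4363 + 38431) = 1/42794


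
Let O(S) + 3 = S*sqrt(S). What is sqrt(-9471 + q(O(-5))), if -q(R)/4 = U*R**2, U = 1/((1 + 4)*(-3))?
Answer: sqrt(-2137935 + 1800*I*sqrt(5))/15 ≈ 0.091757 + 97.478*I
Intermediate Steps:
O(S) = -3 + S**(3/2) (O(S) = -3 + S*sqrt(S) = -3 + S**(3/2))
U = -1/15 (U = 1/(5*(-3)) = 1/(-15) = -1/15 ≈ -0.066667)
q(R) = 4*R**2/15 (q(R) = -(-4)*R**2/15 = 4*R**2/15)
sqrt(-9471 + q(O(-5))) = sqrt(-9471 + 4*(-3 + (-5)**(3/2))**2/15) = sqrt(-9471 + 4*(-3 - 5*I*sqrt(5))**2/15)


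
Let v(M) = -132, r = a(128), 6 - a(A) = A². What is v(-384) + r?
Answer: -16510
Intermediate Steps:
a(A) = 6 - A²
r = -16378 (r = 6 - 1*128² = 6 - 1*16384 = 6 - 16384 = -16378)
v(-384) + r = -132 - 16378 = -16510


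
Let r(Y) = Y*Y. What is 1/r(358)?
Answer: 1/128164 ≈ 7.8025e-6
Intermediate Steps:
r(Y) = Y**2
1/r(358) = 1/(358**2) = 1/128164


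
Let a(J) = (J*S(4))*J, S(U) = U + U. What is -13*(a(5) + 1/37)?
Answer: -96213/37 ≈ -2600.4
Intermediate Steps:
S(U) = 2*U
a(J) = 8*J**2 (a(J) = (J*(2*4))*J = (J*8)*J = (8*J)*J = 8*J**2)
-13*(a(5) + 1/37) = -13*(8*5**2 + 1/37) = -13*(8*25 + 1/37) = -13*(200 + 1/37) = -13*7401/37 = -96213/37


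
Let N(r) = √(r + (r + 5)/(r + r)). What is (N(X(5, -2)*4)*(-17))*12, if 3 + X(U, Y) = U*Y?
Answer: -51*I*√139386/13 ≈ -1464.7*I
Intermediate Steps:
X(U, Y) = -3 + U*Y
N(r) = √(r + (5 + r)/(2*r)) (N(r) = √(r + (5 + r)/((2*r))) = √(r + (5 + r)*(1/(2*r))) = √(r + (5 + r)/(2*r)))
(N(X(5, -2)*4)*(-17))*12 = ((√(2 + 4*((-3 + 5*(-2))*4) + 10/(((-3 + 5*(-2))*4)))/2)*(-17))*12 = ((√(2 + 4*((-3 - 10)*4) + 10/(((-3 - 10)*4)))/2)*(-17))*12 = ((√(2 + 4*(-13*4) + 10/((-13*4)))/2)*(-17))*12 = ((√(2 + 4*(-52) + 10/(-52))/2)*(-17))*12 = ((√(2 - 208 + 10*(-1/52))/2)*(-17))*12 = ((√(2 - 208 - 5/26)/2)*(-17))*12 = ((√(-5361/26)/2)*(-17))*12 = (((I*√139386/26)/2)*(-17))*12 = ((I*√139386/52)*(-17))*12 = -17*I*√139386/52*12 = -51*I*√139386/13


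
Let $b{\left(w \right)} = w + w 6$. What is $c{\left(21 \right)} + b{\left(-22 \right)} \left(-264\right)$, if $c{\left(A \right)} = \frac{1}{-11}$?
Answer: $\frac{447215}{11} \approx 40656.0$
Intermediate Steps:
$b{\left(w \right)} = 7 w$ ($b{\left(w \right)} = w + 6 w = 7 w$)
$c{\left(A \right)} = - \frac{1}{11}$
$c{\left(21 \right)} + b{\left(-22 \right)} \left(-264\right) = - \frac{1}{11} + 7 \left(-22\right) \left(-264\right) = - \frac{1}{11} - -40656 = - \frac{1}{11} + 40656 = \frac{447215}{11}$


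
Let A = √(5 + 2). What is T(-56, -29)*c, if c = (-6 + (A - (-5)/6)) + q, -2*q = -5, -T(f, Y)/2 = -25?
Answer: -400/3 + 50*√7 ≈ -1.0458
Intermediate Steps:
T(f, Y) = 50 (T(f, Y) = -2*(-25) = 50)
A = √7 ≈ 2.6458
q = 5/2 (q = -½*(-5) = 5/2 ≈ 2.5000)
c = -8/3 + √7 (c = (-6 + (√7 - (-5)/6)) + 5/2 = (-6 + (√7 - 1*(-⅚))) + 5/2 = (-6 + (√7 + ⅚)) + 5/2 = (-6 + (⅚ + √7)) + 5/2 = (-31/6 + √7) + 5/2 = -8/3 + √7 ≈ -0.020915)
T(-56, -29)*c = 50*(-8/3 + √7) = -400/3 + 50*√7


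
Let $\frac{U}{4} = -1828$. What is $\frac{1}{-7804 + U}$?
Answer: $- \frac{1}{15116} \approx -6.6155 \cdot 10^{-5}$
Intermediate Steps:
$U = -7312$ ($U = 4 \left(-1828\right) = -7312$)
$\frac{1}{-7804 + U} = \frac{1}{-7804 - 7312} = \frac{1}{-15116} = - \frac{1}{15116}$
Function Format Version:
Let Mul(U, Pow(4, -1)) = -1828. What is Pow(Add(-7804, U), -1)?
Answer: Rational(-1, 15116) ≈ -6.6155e-5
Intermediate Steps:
U = -7312 (U = Mul(4, -1828) = -7312)
Pow(Add(-7804, U), -1) = Pow(Add(-7804, -7312), -1) = Pow(-15116, -1) = Rational(-1, 15116)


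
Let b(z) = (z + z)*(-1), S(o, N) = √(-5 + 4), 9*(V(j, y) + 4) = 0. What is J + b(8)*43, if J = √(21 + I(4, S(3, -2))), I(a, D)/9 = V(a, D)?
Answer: -688 + I*√15 ≈ -688.0 + 3.873*I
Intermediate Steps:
V(j, y) = -4 (V(j, y) = -4 + (⅑)*0 = -4 + 0 = -4)
S(o, N) = I (S(o, N) = √(-1) = I)
I(a, D) = -36 (I(a, D) = 9*(-4) = -36)
b(z) = -2*z (b(z) = (2*z)*(-1) = -2*z)
J = I*√15 (J = √(21 - 36) = √(-15) = I*√15 ≈ 3.873*I)
J + b(8)*43 = I*√15 - 2*8*43 = I*√15 - 16*43 = I*√15 - 688 = -688 + I*√15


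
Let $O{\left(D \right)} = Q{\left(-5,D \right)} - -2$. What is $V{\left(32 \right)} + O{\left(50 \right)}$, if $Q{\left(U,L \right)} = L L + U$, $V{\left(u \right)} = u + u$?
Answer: $2561$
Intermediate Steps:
$V{\left(u \right)} = 2 u$
$Q{\left(U,L \right)} = U + L^{2}$ ($Q{\left(U,L \right)} = L^{2} + U = U + L^{2}$)
$O{\left(D \right)} = -3 + D^{2}$ ($O{\left(D \right)} = \left(-5 + D^{2}\right) - -2 = \left(-5 + D^{2}\right) + 2 = -3 + D^{2}$)
$V{\left(32 \right)} + O{\left(50 \right)} = 2 \cdot 32 - \left(3 - 50^{2}\right) = 64 + \left(-3 + 2500\right) = 64 + 2497 = 2561$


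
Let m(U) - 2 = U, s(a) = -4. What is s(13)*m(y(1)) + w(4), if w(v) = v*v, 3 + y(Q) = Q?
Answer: 16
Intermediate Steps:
y(Q) = -3 + Q
w(v) = v²
m(U) = 2 + U
s(13)*m(y(1)) + w(4) = -4*(2 + (-3 + 1)) + 4² = -4*(2 - 2) + 16 = -4*0 + 16 = 0 + 16 = 16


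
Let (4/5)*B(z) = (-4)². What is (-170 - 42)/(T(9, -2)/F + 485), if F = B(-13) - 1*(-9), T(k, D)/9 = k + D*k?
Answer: -1537/3496 ≈ -0.43965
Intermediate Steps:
B(z) = 20 (B(z) = (5/4)*(-4)² = (5/4)*16 = 20)
T(k, D) = 9*k + 9*D*k (T(k, D) = 9*(k + D*k) = 9*k + 9*D*k)
F = 29 (F = 20 - 1*(-9) = 20 + 9 = 29)
(-170 - 42)/(T(9, -2)/F + 485) = (-170 - 42)/((9*9*(1 - 2))/29 + 485) = -212/((9*9*(-1))*(1/29) + 485) = -212/(-81*1/29 + 485) = -212/(-81/29 + 485) = -212/13984/29 = -212*29/13984 = -1537/3496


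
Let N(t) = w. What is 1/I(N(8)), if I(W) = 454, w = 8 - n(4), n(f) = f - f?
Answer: 1/454 ≈ 0.0022026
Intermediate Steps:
n(f) = 0
w = 8 (w = 8 - 1*0 = 8 + 0 = 8)
N(t) = 8
1/I(N(8)) = 1/454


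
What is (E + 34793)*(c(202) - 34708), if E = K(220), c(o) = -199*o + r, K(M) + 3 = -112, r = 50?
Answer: -2595856368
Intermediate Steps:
K(M) = -115 (K(M) = -3 - 112 = -115)
c(o) = 50 - 199*o (c(o) = -199*o + 50 = 50 - 199*o)
E = -115
(E + 34793)*(c(202) - 34708) = (-115 + 34793)*((50 - 199*202) - 34708) = 34678*((50 - 40198) - 34708) = 34678*(-40148 - 34708) = 34678*(-74856) = -2595856368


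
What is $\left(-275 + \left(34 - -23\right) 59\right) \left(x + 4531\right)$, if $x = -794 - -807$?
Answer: $14031872$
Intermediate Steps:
$x = 13$ ($x = -794 + 807 = 13$)
$\left(-275 + \left(34 - -23\right) 59\right) \left(x + 4531\right) = \left(-275 + \left(34 - -23\right) 59\right) \left(13 + 4531\right) = \left(-275 + \left(34 + 23\right) 59\right) 4544 = \left(-275 + 57 \cdot 59\right) 4544 = \left(-275 + 3363\right) 4544 = 3088 \cdot 4544 = 14031872$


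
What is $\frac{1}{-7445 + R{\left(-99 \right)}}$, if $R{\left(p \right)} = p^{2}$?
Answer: $\frac{1}{2356} \approx 0.00042445$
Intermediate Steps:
$\frac{1}{-7445 + R{\left(-99 \right)}} = \frac{1}{-7445 + \left(-99\right)^{2}} = \frac{1}{-7445 + 9801} = \frac{1}{2356}$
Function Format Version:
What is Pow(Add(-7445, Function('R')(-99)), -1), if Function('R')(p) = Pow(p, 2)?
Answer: Rational(1, 2356) ≈ 0.00042445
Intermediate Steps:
Pow(Add(-7445, Function('R')(-99)), -1) = Pow(Add(-7445, Pow(-99, 2)), -1) = Pow(Add(-7445, 9801), -1) = Pow(2356, -1) = Rational(1, 2356)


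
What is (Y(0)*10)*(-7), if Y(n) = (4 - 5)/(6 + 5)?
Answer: 70/11 ≈ 6.3636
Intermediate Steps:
Y(n) = -1/11
(Y(0)*10)*(-7) = -1/11*10*(-7) = -10/11*(-7) = 70/11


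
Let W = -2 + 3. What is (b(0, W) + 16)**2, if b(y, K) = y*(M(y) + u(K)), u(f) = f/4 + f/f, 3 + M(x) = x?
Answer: 256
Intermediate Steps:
W = 1
M(x) = -3 + x
u(f) = 1 + f/4 (u(f) = f*(1/4) + 1 = f/4 + 1 = 1 + f/4)
b(y, K) = y*(-2 + y + K/4) (b(y, K) = y*((-3 + y) + (1 + K/4)) = y*(-2 + y + K/4))
(b(0, W) + 16)**2 = ((1/4)*0*(-8 + 1 + 4*0) + 16)**2 = ((1/4)*0*(-8 + 1 + 0) + 16)**2 = ((1/4)*0*(-7) + 16)**2 = (0 + 16)**2 = 16**2 = 256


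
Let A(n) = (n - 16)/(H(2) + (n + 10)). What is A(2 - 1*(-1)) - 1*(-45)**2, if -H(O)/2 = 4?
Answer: -10138/5 ≈ -2027.6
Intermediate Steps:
H(O) = -8 (H(O) = -2*4 = -8)
A(n) = (-16 + n)/(2 + n) (A(n) = (n - 16)/(-8 + (n + 10)) = (-16 + n)/(-8 + (10 + n)) = (-16 + n)/(2 + n))
A(2 - 1*(-1)) - 1*(-45)**2 = (-16 + (2 - 1*(-1)))/(2 + (2 - 1*(-1))) - 1*(-45)**2 = (-16 + (2 + 1))/(2 + (2 + 1)) - 1*2025 = (-16 + 3)/(2 + 3) - 2025 = -13/5 - 2025 = -10138/5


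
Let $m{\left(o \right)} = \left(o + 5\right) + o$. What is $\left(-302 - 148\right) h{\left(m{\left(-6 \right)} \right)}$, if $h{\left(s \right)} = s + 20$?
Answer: $-5850$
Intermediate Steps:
$m{\left(o \right)} = 5 + 2 o$ ($m{\left(o \right)} = \left(5 + o\right) + o = 5 + 2 o$)
$h{\left(s \right)} = 20 + s$
$\left(-302 - 148\right) h{\left(m{\left(-6 \right)} \right)} = \left(-302 - 148\right) \left(20 + \left(5 + 2 \left(-6\right)\right)\right) = - 450 \left(20 + \left(5 - 12\right)\right) = - 450 \left(20 - 7\right) = \left(-450\right) 13 = -5850$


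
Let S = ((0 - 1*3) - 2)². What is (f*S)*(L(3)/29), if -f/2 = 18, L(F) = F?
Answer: -2700/29 ≈ -93.103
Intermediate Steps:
f = -36 (f = -2*18 = -36)
S = 25 (S = ((0 - 3) - 2)² = (-3 - 2)² = (-5)² = 25)
(f*S)*(L(3)/29) = (-36*25)*(3/29) = -2700/29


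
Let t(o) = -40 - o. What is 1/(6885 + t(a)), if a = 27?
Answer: 1/6818 ≈ 0.00014667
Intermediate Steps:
1/(6885 + t(a)) = 1/(6885 + (-40 - 1*27)) = 1/(6885 + (-40 - 27)) = 1/(6885 - 67) = 1/6818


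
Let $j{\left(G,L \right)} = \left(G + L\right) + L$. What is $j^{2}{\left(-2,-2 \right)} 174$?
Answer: $6264$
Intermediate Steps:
$j{\left(G,L \right)} = G + 2 L$
$j^{2}{\left(-2,-2 \right)} 174 = \left(-2 + 2 \left(-2\right)\right)^{2} \cdot 174 = \left(-2 - 4\right)^{2} \cdot 174 = \left(-6\right)^{2} \cdot 174 = 36 \cdot 174 = 6264$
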